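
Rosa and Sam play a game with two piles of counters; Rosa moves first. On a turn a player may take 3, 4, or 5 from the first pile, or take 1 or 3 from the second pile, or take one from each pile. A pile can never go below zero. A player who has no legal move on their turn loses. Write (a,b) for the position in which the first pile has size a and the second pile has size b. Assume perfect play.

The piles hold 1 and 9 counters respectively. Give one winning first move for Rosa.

Move to (1,8).

Build the W/L table. Terminal = L. A non-terminal position is W if it has a move to some L; otherwise it is L.
No move ever increases a pile, so every position that can arise here has a ≤ 1 and b ≤ 9; it is enough to label the cells with 0 ≤ a ≤ 1 and 0 ≤ b ≤ 9.
Every move lowers a or b (never raises either), so fill the grid row by row in increasing a, and left to right within a row: each cell's successors are then already labelled.
      b=0  b=1  b=2  b=3  b=4  b=5  b=6  b=7  b=8  b=9
a=0:    L    W    L    W    L    W    L    W    L    W
a=1:    L    W    L    W    L    W    L    W    L    W
Cells with no legal move (terminal, hence L): (0,0), (1,0).
The remaining L cells, each justified by listing all of its moves:
(0,2): the only move is to (0,1)(W), a W ⇒ L
(0,4): moves to (0,3)(W), (0,1)(W); every one is W ⇒ L
(0,6): moves to (0,5)(W), (0,3)(W); every one is W ⇒ L
(0,8): moves to (0,7)(W), (0,5)(W); every one is W ⇒ L
(1,2): moves to (1,1)(W), (0,1)(W); every one is W ⇒ L
(1,4): moves to (1,3)(W), (1,1)(W), (0,3)(W); every one is W ⇒ L
(1,6): moves to (1,5)(W), (1,3)(W), (0,5)(W); every one is W ⇒ L
(1,8): moves to (1,7)(W), (1,5)(W), (0,7)(W); every one is W ⇒ L
Every other cell has at least one move into one of the L cells above, so it is W.
From (1,9), the L positions reachable in one move are: (1,8), (1,6), (0,8). Any move reaching one of these is winning.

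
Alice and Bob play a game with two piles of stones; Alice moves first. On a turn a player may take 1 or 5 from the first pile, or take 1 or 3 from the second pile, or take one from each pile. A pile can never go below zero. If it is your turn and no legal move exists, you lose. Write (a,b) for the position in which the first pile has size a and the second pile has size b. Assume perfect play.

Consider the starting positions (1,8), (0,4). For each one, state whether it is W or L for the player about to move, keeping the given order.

Build the W/L table. Terminal = L. A non-terminal position is W if it has a move to some L; otherwise it is L.
No move ever increases a pile, so every position that can arise here has a ≤ 1 and b ≤ 8; it is enough to label the cells with 0 ≤ a ≤ 1 and 0 ≤ b ≤ 8.
Every move lowers a or b (never raises either), so fill the grid row by row in increasing a, and left to right within a row: each cell's successors are then already labelled.
      b=0  b=1  b=2  b=3  b=4  b=5  b=6  b=7  b=8
a=0:    L    W    L    W    L    W    L    W    L
a=1:    W    W    W    W    W    W    W    W    W
Cells with no legal move (terminal, hence L): (0,0).
The remaining L cells, each justified by listing all of its moves:
(0,2): only reaches (0,1)(W), which is W → L
(0,4): only reaches (0,3)(W), (0,1)(W), all W → L
(0,6): only reaches (0,5)(W), (0,3)(W), all W → L
(0,8): only reaches (0,7)(W), (0,5)(W), all W → L
Every other cell has at least one move into one of the L cells above, so it is W.
(1,8): the move to (0,8) reaches an L cell, so W
(0,4): one of the L cells justified above, so L

(1,8): W, (0,4): L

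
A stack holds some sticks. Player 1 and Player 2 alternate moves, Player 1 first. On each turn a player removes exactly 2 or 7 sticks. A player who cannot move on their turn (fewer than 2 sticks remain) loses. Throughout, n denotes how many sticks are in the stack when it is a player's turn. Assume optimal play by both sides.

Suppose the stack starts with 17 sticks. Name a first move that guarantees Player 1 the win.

Build the W/L table. Terminal = L. A non-terminal position is W if it has a move to some L; otherwise it is L.
n=0: no move → L
n=1: no move → L
n=2: W (go to 0, an L position)
n=3: W (go to 1, an L position)
n=4: L (sole option 2(W) is W)
n=5: L (sole option 3(W) is W)
n=6: W (go to 4, an L position)
n=7: W (go to 5, an L position)
n=8: W (go to 1, an L position)
n=9: L (options 7(W), 2(W) are all W)
n=10: L (options 8(W), 3(W) are all W)
n=11: W (go to 9, an L position)
n=12: W (go to 10, an L position)
n=13: L (options 11(W), 6(W) are all W)
n=14: L (options 12(W), 7(W) are all W)
n=15: W (go to 13, an L position)
n=16: W (go to 14, an L position)
n=17: W (go to 10, an L position)
From 17, the L positions reachable in one move are: 10.

Remove 7, leaving 10.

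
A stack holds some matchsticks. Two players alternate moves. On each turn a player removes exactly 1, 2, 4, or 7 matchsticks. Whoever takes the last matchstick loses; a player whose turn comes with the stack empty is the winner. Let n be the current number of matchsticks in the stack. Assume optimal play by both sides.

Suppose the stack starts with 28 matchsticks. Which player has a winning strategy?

Build the W/L table. Terminal = W. A non-terminal position is W if it has a move to some L; otherwise it is L.
n=0: no move; the opponent has just taken the last matchstick and therefore loses → W
n=1: the only move is to 0(W), a W ⇒ L
n=2: can move to 1, which is L ⇒ W
n=3: can move to 1, which is L ⇒ W
n=4: moves to 3(W), 2(W), 0(W); every one is W ⇒ L
n=5: can move to 4, which is L ⇒ W
n=6: can move to 4, which is L ⇒ W
n=7: moves to 6(W), 5(W), 3(W), 0(W); every one is W ⇒ L
n=8: can move to 7, which is L ⇒ W
n=9: can move to 7, which is L ⇒ W
n=10: moves to 9(W), 8(W), 6(W), 3(W); every one is W ⇒ L
n=11: can move to 10, which is L ⇒ W
n=12: can move to 10, which is L ⇒ W
n=13: moves to 12(W), 11(W), 9(W), 6(W); every one is W ⇒ L
n=14: can move to 13, which is L ⇒ W
n=15: can move to 13, which is L ⇒ W
n=16: moves to 15(W), 14(W), 12(W), 9(W); every one is W ⇒ L
n=17: can move to 16, which is L ⇒ W
n=18: can move to 16, which is L ⇒ W
n=19: moves to 18(W), 17(W), 15(W), 12(W); every one is W ⇒ L
n=20: can move to 19, which is L ⇒ W
n=21: can move to 19, which is L ⇒ W
n=22: moves to 21(W), 20(W), 18(W), 15(W); every one is W ⇒ L
n=23: can move to 22, which is L ⇒ W
n=24: can move to 22, which is L ⇒ W
n=25: moves to 24(W), 23(W), 21(W), 18(W); every one is W ⇒ L
n=26: can move to 25, which is L ⇒ W
n=27: can move to 25, which is L ⇒ W
n=28: moves to 27(W), 26(W), 24(W), 21(W); every one is W ⇒ L
Every move from 28 reaches a W position, so the mover loses.

The second player wins.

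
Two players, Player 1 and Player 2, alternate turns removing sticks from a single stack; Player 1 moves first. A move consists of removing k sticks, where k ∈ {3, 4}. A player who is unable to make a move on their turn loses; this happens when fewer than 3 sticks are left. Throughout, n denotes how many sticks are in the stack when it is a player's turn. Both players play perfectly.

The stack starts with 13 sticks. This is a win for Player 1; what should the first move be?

Label each position W (a win for the player to move) or L (a loss). A position with no legal move is L; any other position is W exactly when some move reaches an L, and L when every move reaches a W.
n=0: no move → L
n=1: no move → L
n=2: no move → L
n=3: W (go to 0, an L position)
n=4: W (go to 1, an L position)
n=5: W (go to 2, an L position)
n=6: W (go to 2, an L position)
n=7: L (options 4(W), 3(W) are all W)
n=8: L (options 5(W), 4(W) are all W)
n=9: L (options 6(W), 5(W) are all W)
n=10: W (go to 7, an L position)
n=11: W (go to 8, an L position)
n=12: W (go to 9, an L position)
n=13: W (go to 9, an L position)
From 13, the L positions reachable in one move are: 9.

Remove 4, leaving 9.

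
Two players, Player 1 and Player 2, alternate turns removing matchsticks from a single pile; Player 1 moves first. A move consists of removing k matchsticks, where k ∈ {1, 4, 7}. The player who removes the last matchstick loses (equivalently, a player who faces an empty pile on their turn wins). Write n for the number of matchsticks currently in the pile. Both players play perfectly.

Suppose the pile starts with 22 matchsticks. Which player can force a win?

Player 2 wins.

Work bottom-up. With no move the player to move wins. Otherwise the position is W if at least one move leads to an L position for the opponent, and L if every move leads to a W.
n=0: no move; the opponent has just taken the last matchstick and therefore loses → W
n=1: the only move is to 0(W), a W ⇒ L
n=2: can move to 1, which is L ⇒ W
n=3: the only move is to 2(W), a W ⇒ L
n=4: can move to 3, which is L ⇒ W
n=5: can move to 1, which is L ⇒ W
n=6: moves to 5(W), 2(W); every one is W ⇒ L
n=7: can move to 6, which is L ⇒ W
n=8: can move to 1, which is L ⇒ W
n=9: moves to 8(W), 5(W), 2(W); every one is W ⇒ L
n=10: can move to 9, which is L ⇒ W
n=11: moves to 10(W), 7(W), 4(W); every one is W ⇒ L
n=12: can move to 11, which is L ⇒ W
n=13: can move to 9, which is L ⇒ W
n=14: moves to 13(W), 10(W), 7(W); every one is W ⇒ L
n=15: can move to 14, which is L ⇒ W
n=16: can move to 9, which is L ⇒ W
n=17: moves to 16(W), 13(W), 10(W); every one is W ⇒ L
n=18: can move to 17, which is L ⇒ W
n=19: moves to 18(W), 15(W), 12(W); every one is W ⇒ L
n=20: can move to 19, which is L ⇒ W
n=21: can move to 17, which is L ⇒ W
n=22: moves to 21(W), 18(W), 15(W); every one is W ⇒ L
The starting position 22 is L: whatever Player 1 does, the opponent receives a W position.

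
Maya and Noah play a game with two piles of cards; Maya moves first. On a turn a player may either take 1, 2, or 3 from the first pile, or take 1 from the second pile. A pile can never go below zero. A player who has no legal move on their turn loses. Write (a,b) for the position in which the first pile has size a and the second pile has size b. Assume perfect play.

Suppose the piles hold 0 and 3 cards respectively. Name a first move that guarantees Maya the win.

Label each position W (a win for the player to move) or L (a loss). A position with no legal move is L; any other position is W exactly when some move reaches an L, and L when every move reaches a W.
No move ever increases a pile, so every position that can arise here has a ≤ 0 and b ≤ 3; it is enough to label the cells with 0 ≤ a ≤ 0 and 0 ≤ b ≤ 3.
Every move lowers a or b (never raises either), so fill the grid row by row in increasing a, and left to right within a row: each cell's successors are then already labelled.
      b=0  b=1  b=2  b=3
a=0:    L    W    L    W
Cells with no legal move (terminal, hence L): (0,0).
The remaining L cells, each justified by listing all of its moves:
(0,2): L (sole option (0,1)(W) is W)
Every other cell has at least one move into one of the L cells above, so it is W.
From (0,3), the L positions reachable in one move are: (0,2).

Move to (0,2).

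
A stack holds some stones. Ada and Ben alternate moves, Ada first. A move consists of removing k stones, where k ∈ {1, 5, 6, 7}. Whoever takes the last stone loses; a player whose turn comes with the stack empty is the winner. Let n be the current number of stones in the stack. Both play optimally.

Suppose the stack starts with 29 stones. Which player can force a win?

Classify positions by backward induction: terminal positions (no move available) are W. From any other position, the mover wins iff some move reaches an L.
n=0: no move; the opponent has just taken the last stone and therefore loses → W
n=1: only reaches 0(W), which is W → L
n=2: reaches L-position 1 → W
n=3: only reaches 2(W), which is W → L
n=4: reaches L-position 3 → W
n=5: only reaches 4(W), 0(W), all W → L
n=6: reaches L-position 5 → W
n=7: reaches L-position 1 → W
n=8: reaches L-position 3 → W
n=9: reaches L-position 3 → W
n=10: reaches L-position 5 → W
n=11: reaches L-position 5 → W
n=12: reaches L-position 5 → W
n=13: only reaches 12(W), 8(W), 7(W), 6(W), all W → L
n=14: reaches L-position 13 → W
n=15: only reaches 14(W), 10(W), 9(W), 8(W), all W → L
n=16: reaches L-position 15 → W
n=17: only reaches 16(W), 12(W), 11(W), 10(W), all W → L
n=18: reaches L-position 17 → W
n=19: reaches L-position 13 → W
n=20: reaches L-position 15 → W
n=21: reaches L-position 15 → W
n=22: reaches L-position 17 → W
n=23: reaches L-position 17 → W
n=24: reaches L-position 17 → W
n=25: only reaches 24(W), 20(W), 19(W), 18(W), all W → L
n=26: reaches L-position 25 → W
n=27: only reaches 26(W), 22(W), 21(W), 20(W), all W → L
n=28: reaches L-position 27 → W
n=29: only reaches 28(W), 24(W), 23(W), 22(W), all W → L
The starting position 29 is L: whatever Ada does, the opponent receives a W position.

Ben wins.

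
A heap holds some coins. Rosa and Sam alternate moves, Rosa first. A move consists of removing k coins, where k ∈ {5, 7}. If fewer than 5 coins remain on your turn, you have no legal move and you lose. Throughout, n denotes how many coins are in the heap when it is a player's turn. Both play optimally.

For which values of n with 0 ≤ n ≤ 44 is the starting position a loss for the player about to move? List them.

0, 1, 2, 3, 4, 12, 13, 14, 15, 16, 24, 25, 26, 27, 28, 36, 37, 38, 39, 40

Build the W/L table. Terminal = L. A non-terminal position is W if it has a move to some L; otherwise it is L.
n=0: no move → L
n=1: no move → L
n=2: no move → L
n=3: no move → L
n=4: no move → L
n=5: can move to 0, which is L ⇒ W
n=6: can move to 1, which is L ⇒ W
n=7: can move to 2, which is L ⇒ W
n=8: can move to 3, which is L ⇒ W
n=9: can move to 4, which is L ⇒ W
n=10: can move to 3, which is L ⇒ W
n=11: can move to 4, which is L ⇒ W
n=12: moves to 7(W), 5(W); every one is W ⇒ L
n=13: moves to 8(W), 6(W); every one is W ⇒ L
n=14: moves to 9(W), 7(W); every one is W ⇒ L
n=15: moves to 10(W), 8(W); every one is W ⇒ L
n=16: moves to 11(W), 9(W); every one is W ⇒ L
n=17: can move to 12, which is L ⇒ W
n=18: can move to 13, which is L ⇒ W
n=19: can move to 14, which is L ⇒ W
n=20: can move to 15, which is L ⇒ W
n=21: can move to 16, which is L ⇒ W
n=22: can move to 15, which is L ⇒ W
n=23: can move to 16, which is L ⇒ W
n=24: moves to 19(W), 17(W); every one is W ⇒ L
n=25: moves to 20(W), 18(W); every one is W ⇒ L
n=26: moves to 21(W), 19(W); every one is W ⇒ L
n=27: moves to 22(W), 20(W); every one is W ⇒ L
n=28: moves to 23(W), 21(W); every one is W ⇒ L
n=29: can move to 24, which is L ⇒ W
n=30: can move to 25, which is L ⇒ W
n=31: can move to 26, which is L ⇒ W
n=32: can move to 27, which is L ⇒ W
n=33: can move to 28, which is L ⇒ W
n=34: can move to 27, which is L ⇒ W
n=35: can move to 28, which is L ⇒ W
n=36: moves to 31(W), 29(W); every one is W ⇒ L
n=37: moves to 32(W), 30(W); every one is W ⇒ L
n=38: moves to 33(W), 31(W); every one is W ⇒ L
n=39: moves to 34(W), 32(W); every one is W ⇒ L
n=40: moves to 35(W), 33(W); every one is W ⇒ L
n=41: can move to 36, which is L ⇒ W
n=42: can move to 37, which is L ⇒ W
n=43: can move to 38, which is L ⇒ W
n=44: can move to 39, which is L ⇒ W
Reading off the rows marked L gives the requested list; there are 20 such values of n.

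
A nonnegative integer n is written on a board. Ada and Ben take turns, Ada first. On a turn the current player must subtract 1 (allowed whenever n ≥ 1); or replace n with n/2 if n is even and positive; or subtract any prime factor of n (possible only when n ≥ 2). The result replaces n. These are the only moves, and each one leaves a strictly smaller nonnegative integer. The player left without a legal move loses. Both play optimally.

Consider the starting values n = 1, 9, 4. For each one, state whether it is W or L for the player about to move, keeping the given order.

1: W, 9: L, 4: L

Work bottom-up. With no move the player to move loses. Otherwise the position is W if at least one move leads to an L position for the opponent, and L if every move leads to a W.
n=0: no move → L
n=1: →0(L), so W
n=2: →0(L), so W
n=3: →0(L), so W
n=4: →2(W), 3(W) — all W, so L
n=5: →0(L), so W
n=6: →4(L), so W
n=7: →0(L), so W
n=8: →4(L), so W
n=9: →6(W), 8(W) — all W, so L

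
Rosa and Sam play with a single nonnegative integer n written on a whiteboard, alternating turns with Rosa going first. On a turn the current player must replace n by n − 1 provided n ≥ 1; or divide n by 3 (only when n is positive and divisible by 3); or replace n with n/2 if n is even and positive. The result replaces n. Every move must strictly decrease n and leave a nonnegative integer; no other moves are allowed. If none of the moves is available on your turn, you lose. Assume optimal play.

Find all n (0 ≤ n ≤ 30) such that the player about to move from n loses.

Positions with no move are L. A position that does have a move is losing for the player to move precisely when every available move leads to a winning position for the opponent. Fill in the labels:
n=0: no move → L
n=1: reaches L-position 0 → W
n=2: only reaches 1(W), which is W → L
n=3: reaches L-position 2 → W
n=4: reaches L-position 2 → W
n=5: only reaches 4(W), which is W → L
n=6: reaches L-position 2 → W
n=7: only reaches 6(W), which is W → L
n=8: reaches L-position 7 → W
n=9: only reaches 3(W), 8(W), all W → L
n=10: reaches L-position 5 → W
n=11: only reaches 10(W), which is W → L
n=12: reaches L-position 11 → W
n=13: only reaches 12(W), which is W → L
n=14: reaches L-position 7 → W
n=15: reaches L-position 5 → W
n=16: only reaches 8(W), 15(W), all W → L
n=17: reaches L-position 16 → W
n=18: reaches L-position 9 → W
n=19: only reaches 18(W), which is W → L
n=20: reaches L-position 19 → W
n=21: reaches L-position 7 → W
n=22: reaches L-position 11 → W
n=23: only reaches 22(W), which is W → L
n=24: reaches L-position 23 → W
n=25: only reaches 24(W), which is W → L
n=26: reaches L-position 13 → W
n=27: reaches L-position 9 → W
n=28: only reaches 14(W), 27(W), all W → L
n=29: reaches L-position 28 → W
n=30: only reaches 10(W), 15(W), 29(W), all W → L
The losing starting values of n are exactly the entries labelled L in this table (13 of them).

0, 2, 5, 7, 9, 11, 13, 16, 19, 23, 25, 28, 30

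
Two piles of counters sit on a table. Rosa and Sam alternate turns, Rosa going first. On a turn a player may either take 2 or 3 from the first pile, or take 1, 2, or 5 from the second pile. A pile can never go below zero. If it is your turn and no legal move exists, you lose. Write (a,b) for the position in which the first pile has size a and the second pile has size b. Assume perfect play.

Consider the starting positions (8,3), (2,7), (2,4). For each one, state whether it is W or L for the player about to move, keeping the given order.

Work bottom-up. With no move the player to move loses. Otherwise the position is W if at least one move leads to an L position for the opponent, and L if every move leads to a W.
No move ever increases a pile, so every position that can arise here has a ≤ 8 and b ≤ 7; it is enough to label the cells with 0 ≤ a ≤ 8 and 0 ≤ b ≤ 7.
Every move lowers a or b (never raises either), so fill the grid row by row in increasing a, and left to right within a row: each cell's successors are then already labelled.
      b=0  b=1  b=2  b=3  b=4  b=5  b=6  b=7
a=0:    L    W    W    L    W    W    L    W
a=1:    L    W    W    L    W    W    L    W
a=2:    W    L    W    W    L    W    W    L
a=3:    W    L    W    W    L    W    W    L
a=4:    W    W    L    W    W    L    W    W
a=5:    L    W    W    L    W    W    L    W
a=6:    L    W    W    L    W    W    L    W
a=7:    W    L    W    W    L    W    W    L
a=8:    W    L    W    W    L    W    W    L
Cells with no legal move (terminal, hence L): (0,0), (1,0).
The remaining L cells, each justified by listing all of its moves:
(0,3): L (options (0,2)(W), (0,1)(W) are all W)
(0,6): L (options (0,5)(W), (0,4)(W), (0,1)(W) are all W)
(1,3): L (options (1,2)(W), (1,1)(W) are all W)
(1,6): L (options (1,5)(W), (1,4)(W), (1,1)(W) are all W)
(2,1): L (options (0,1)(W), (2,0)(W) are all W)
(2,4): L (options (0,4)(W), (2,3)(W), (2,2)(W) are all W)
(2,7): L (options (0,7)(W), (2,6)(W), (2,5)(W), (2,2)(W) are all W)
(3,1): L (options (1,1)(W), (0,1)(W), (3,0)(W) are all W)
(3,4): L (options (1,4)(W), (0,4)(W), (3,3)(W), (3,2)(W) are all W)
(3,7): L (options (1,7)(W), (0,7)(W), (3,6)(W), (3,5)(W), (3,2)(W) are all W)
(4,2): L (options (2,2)(W), (1,2)(W), (4,1)(W), (4,0)(W) are all W)
(4,5): L (options (2,5)(W), (1,5)(W), (4,4)(W), (4,3)(W), (4,0)(W) are all W)
(5,0): L (options (3,0)(W), (2,0)(W) are all W)
(5,3): L (options (3,3)(W), (2,3)(W), (5,2)(W), (5,1)(W) are all W)
(5,6): L (options (3,6)(W), (2,6)(W), (5,5)(W), (5,4)(W), (5,1)(W) are all W)
(6,0): L (options (4,0)(W), (3,0)(W) are all W)
(6,3): L (options (4,3)(W), (3,3)(W), (6,2)(W), (6,1)(W) are all W)
(6,6): L (options (4,6)(W), (3,6)(W), (6,5)(W), (6,4)(W), (6,1)(W) are all W)
(7,1): L (options (5,1)(W), (4,1)(W), (7,0)(W) are all W)
(7,4): L (options (5,4)(W), (4,4)(W), (7,3)(W), (7,2)(W) are all W)
(7,7): L (options (5,7)(W), (4,7)(W), (7,6)(W), (7,5)(W), (7,2)(W) are all W)
(8,1): L (options (6,1)(W), (5,1)(W), (8,0)(W) are all W)
(8,4): L (options (6,4)(W), (5,4)(W), (8,3)(W), (8,2)(W) are all W)
(8,7): L (options (6,7)(W), (5,7)(W), (8,6)(W), (8,5)(W), (8,2)(W) are all W)
Every other cell has at least one move into one of the L cells above, so it is W.
(8,3): the move to (6,3) reaches an L cell, so W
(2,7): one of the L cells justified above, so L
(2,4): one of the L cells justified above, so L

(8,3): W, (2,7): L, (2,4): L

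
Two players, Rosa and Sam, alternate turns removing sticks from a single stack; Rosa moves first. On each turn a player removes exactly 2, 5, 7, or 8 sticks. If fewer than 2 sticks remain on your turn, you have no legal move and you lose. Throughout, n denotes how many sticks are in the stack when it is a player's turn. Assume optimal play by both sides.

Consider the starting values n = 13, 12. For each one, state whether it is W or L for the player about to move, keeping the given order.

13: L, 12: W

Build the W/L table. Terminal = L. A non-terminal position is W if it has a move to some L; otherwise it is L.
n=0: no move → L
n=1: no move → L
n=2: W (go to 0, an L position)
n=3: W (go to 1, an L position)
n=4: L (sole option 2(W) is W)
n=5: W (go to 0, an L position)
n=6: W (go to 4, an L position)
n=7: W (go to 0, an L position)
n=8: W (go to 1, an L position)
n=9: W (go to 4, an L position)
n=10: L (options 8(W), 5(W), 3(W), 2(W) are all W)
n=11: W (go to 4, an L position)
n=12: W (go to 10, an L position)
n=13: L (options 11(W), 8(W), 6(W), 5(W) are all W)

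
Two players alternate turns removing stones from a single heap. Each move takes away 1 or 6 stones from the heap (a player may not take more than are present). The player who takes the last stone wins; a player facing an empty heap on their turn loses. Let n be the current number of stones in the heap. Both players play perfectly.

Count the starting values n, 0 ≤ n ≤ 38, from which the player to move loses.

Build the W/L table. Terminal = L. A non-terminal position is W if it has a move to some L; otherwise it is L.
n=0: no move → L
n=1: →0(L), so W
n=2: →1(W) only, which is W, so L
n=3: →2(L), so W
n=4: →3(W) only, which is W, so L
n=5: →4(L), so W
n=6: →0(L), so W
n=7: →6(W), 1(W) — all W, so L
n=8: →7(L), so W
n=9: →8(W), 3(W) — all W, so L
n=10: →9(L), so W
n=11: →10(W), 5(W) — all W, so L
n=12: →11(L), so W
n=13: →7(L), so W
n=14: →13(W), 8(W) — all W, so L
n=15: →14(L), so W
n=16: →15(W), 10(W) — all W, so L
n=17: →16(L), so W
n=18: →17(W), 12(W) — all W, so L
n=19: →18(L), so W
n=20: →14(L), so W
n=21: →20(W), 15(W) — all W, so L
n=22: →21(L), so W
n=23: →22(W), 17(W) — all W, so L
n=24: →23(L), so W
n=25: →24(W), 19(W) — all W, so L
n=26: →25(L), so W
n=27: →21(L), so W
n=28: →27(W), 22(W) — all W, so L
n=29: →28(L), so W
n=30: →29(W), 24(W) — all W, so L
n=31: →30(L), so W
n=32: →31(W), 26(W) — all W, so L
n=33: →32(L), so W
n=34: →28(L), so W
n=35: →34(W), 29(W) — all W, so L
n=36: →35(L), so W
n=37: →36(W), 31(W) — all W, so L
n=38: →37(L), so W
L entries with 0 ≤ n ≤ 38: n = 0, 2, 4, 7, 9, 11, 14, 16, 18, 21, 23, 25, 28, 30, 32, 35, 37; that makes 17.

17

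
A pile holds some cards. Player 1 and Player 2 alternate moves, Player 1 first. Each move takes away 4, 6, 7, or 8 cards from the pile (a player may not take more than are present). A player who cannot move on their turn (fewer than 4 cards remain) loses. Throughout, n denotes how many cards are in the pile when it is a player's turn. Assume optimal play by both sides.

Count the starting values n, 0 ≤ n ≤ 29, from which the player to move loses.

12

Build the W/L table. Terminal = L. A non-terminal position is W if it has a move to some L; otherwise it is L.
n=0: no move → L
n=1: no move → L
n=2: no move → L
n=3: no move → L
n=4: →0(L), so W
n=5: →1(L), so W
n=6: →2(L), so W
n=7: →3(L), so W
n=8: →2(L), so W
n=9: →3(L), so W
n=10: →3(L), so W
n=11: →3(L), so W
n=12: →8(W), 6(W), 5(W), 4(W) — all W, so L
n=13: →9(W), 7(W), 6(W), 5(W) — all W, so L
n=14: →10(W), 8(W), 7(W), 6(W) — all W, so L
n=15: →11(W), 9(W), 8(W), 7(W) — all W, so L
n=16: →12(L), so W
n=17: →13(L), so W
n=18: →14(L), so W
n=19: →15(L), so W
n=20: →14(L), so W
n=21: →15(L), so W
n=22: →15(L), so W
n=23: →15(L), so W
n=24: →20(W), 18(W), 17(W), 16(W) — all W, so L
n=25: →21(W), 19(W), 18(W), 17(W) — all W, so L
n=26: →22(W), 20(W), 19(W), 18(W) — all W, so L
n=27: →23(W), 21(W), 20(W), 19(W) — all W, so L
n=28: →24(L), so W
n=29: →25(L), so W
L entries with 0 ≤ n ≤ 29: n = 0, 1, 2, 3, 12, 13, 14, 15, 24, 25, 26, 27; that makes 12.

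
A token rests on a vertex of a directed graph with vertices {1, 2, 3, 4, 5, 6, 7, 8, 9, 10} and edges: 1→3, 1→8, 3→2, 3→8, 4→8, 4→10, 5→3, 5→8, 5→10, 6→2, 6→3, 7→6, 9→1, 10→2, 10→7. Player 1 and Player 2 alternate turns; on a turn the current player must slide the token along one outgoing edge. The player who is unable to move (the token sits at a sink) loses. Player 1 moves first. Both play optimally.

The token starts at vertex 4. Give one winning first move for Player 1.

Move to 8.

Use the standard recursion: the mover loses at a terminal position; elsewhere, the mover wins exactly when some move hands the opponent an L position.
Every edge goes from a vertex to one that appears earlier in the order 8, 2, 3, 6, 7, 10, 1, 9, 4, 5, so processing vertices in that order labels each vertex after all of its successors.
8: no outgoing edge → L
2: no outgoing edge → L
3: reaches L-position 2 → W
6: reaches L-position 2 → W
7: only reaches 6(W), which is W → L
10: reaches L-position 7 → W
1: reaches L-position 8 → W
9: only reaches 1(W), which is W → L
4: reaches L-position 8 → W
5: reaches L-position 8 → W
From 4, the L positions reachable in one move are: 8.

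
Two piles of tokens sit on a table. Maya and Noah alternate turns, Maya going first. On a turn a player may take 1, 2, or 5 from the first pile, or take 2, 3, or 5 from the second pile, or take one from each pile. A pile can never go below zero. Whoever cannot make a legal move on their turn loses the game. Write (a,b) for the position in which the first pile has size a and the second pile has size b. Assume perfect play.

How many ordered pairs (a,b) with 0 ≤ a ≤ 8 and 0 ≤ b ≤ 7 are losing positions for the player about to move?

Work bottom-up. With no move the player to move loses. Otherwise the position is W if at least one move leads to an L position for the opponent, and L if every move leads to a W.
Every move lowers a or b (never raises either), so fill the grid row by row in increasing a, and left to right within a row: each cell's successors are then already labelled.
      b=0  b=1  b=2  b=3  b=4  b=5  b=6  b=7
a=0:    L    L    W    W    W    W    W    L
a=1:    W    W    W    L    L    W    W    W
a=2:    W    W    L    W    W    W    L    W
a=3:    L    L    W    W    W    W    W    W
a=4:    W    W    W    L    L    W    W    W
a=5:    W    W    L    W    W    W    L    W
a=6:    L    L    W    W    W    W    W    W
a=7:    W    W    W    L    L    W    W    W
a=8:    W    W    L    W    W    W    L    W
Cells with no legal move (terminal, hence L): (0,0), (0,1).
The remaining L cells, each justified by listing all of its moves:
(0,7): L (options (0,5)(W), (0,4)(W), (0,2)(W) are all W)
(1,3): L (options (0,3)(W), (1,1)(W), (1,0)(W), (0,2)(W) are all W)
(1,4): L (options (0,4)(W), (1,2)(W), (1,1)(W), (0,3)(W) are all W)
(2,2): L (options (1,2)(W), (0,2)(W), (2,0)(W), (1,1)(W) are all W)
(2,6): L (options (1,6)(W), (0,6)(W), (2,4)(W), (2,3)(W), (2,1)(W), (1,5)(W) are all W)
(3,0): L (options (2,0)(W), (1,0)(W) are all W)
(3,1): L (options (2,1)(W), (1,1)(W), (2,0)(W) are all W)
(4,3): L (options (3,3)(W), (2,3)(W), (4,1)(W), (4,0)(W), (3,2)(W) are all W)
(4,4): L (options (3,4)(W), (2,4)(W), (4,2)(W), (4,1)(W), (3,3)(W) are all W)
(5,2): L (options (4,2)(W), (3,2)(W), (0,2)(W), (5,0)(W), (4,1)(W) are all W)
(5,6): L (options (4,6)(W), (3,6)(W), (0,6)(W), (5,4)(W), (5,3)(W), (5,1)(W), (4,5)(W) are all W)
(6,0): L (options (5,0)(W), (4,0)(W), (1,0)(W) are all W)
(6,1): L (options (5,1)(W), (4,1)(W), (1,1)(W), (5,0)(W) are all W)
(7,3): L (options (6,3)(W), (5,3)(W), (2,3)(W), (7,1)(W), (7,0)(W), (6,2)(W) are all W)
(7,4): L (options (6,4)(W), (5,4)(W), (2,4)(W), (7,2)(W), (7,1)(W), (6,3)(W) are all W)
(8,2): L (options (7,2)(W), (6,2)(W), (3,2)(W), (8,0)(W), (7,1)(W) are all W)
(8,6): L (options (7,6)(W), (6,6)(W), (3,6)(W), (8,4)(W), (8,3)(W), (8,1)(W), (7,5)(W) are all W)
Every other cell has at least one move into one of the L cells above, so it is W.
L cells per row: a=0: 3, a=1: 2, a=2: 2, a=3: 2, a=4: 2, a=5: 2, a=6: 2, a=7: 2, a=8: 2; total 19.

19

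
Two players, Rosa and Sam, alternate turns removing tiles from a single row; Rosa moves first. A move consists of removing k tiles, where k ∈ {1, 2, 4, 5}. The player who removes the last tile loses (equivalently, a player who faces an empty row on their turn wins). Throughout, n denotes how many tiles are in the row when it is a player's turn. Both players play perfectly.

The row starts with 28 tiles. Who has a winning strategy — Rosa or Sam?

Positions with no move are W. A position that does have a move is losing for the player to move precisely when every available move leads to a winning position for the opponent. Fill in the labels:
n=0: no move; the opponent has just taken the last tile and therefore loses → W
n=1: L (sole option 0(W) is W)
n=2: W (go to 1, an L position)
n=3: W (go to 1, an L position)
n=4: L (options 3(W), 2(W), 0(W) are all W)
n=5: W (go to 4, an L position)
n=6: W (go to 4, an L position)
n=7: L (options 6(W), 5(W), 3(W), 2(W) are all W)
n=8: W (go to 7, an L position)
n=9: W (go to 7, an L position)
n=10: L (options 9(W), 8(W), 6(W), 5(W) are all W)
n=11: W (go to 10, an L position)
n=12: W (go to 10, an L position)
n=13: L (options 12(W), 11(W), 9(W), 8(W) are all W)
n=14: W (go to 13, an L position)
n=15: W (go to 13, an L position)
n=16: L (options 15(W), 14(W), 12(W), 11(W) are all W)
n=17: W (go to 16, an L position)
n=18: W (go to 16, an L position)
n=19: L (options 18(W), 17(W), 15(W), 14(W) are all W)
n=20: W (go to 19, an L position)
n=21: W (go to 19, an L position)
n=22: L (options 21(W), 20(W), 18(W), 17(W) are all W)
n=23: W (go to 22, an L position)
n=24: W (go to 22, an L position)
n=25: L (options 24(W), 23(W), 21(W), 20(W) are all W)
n=26: W (go to 25, an L position)
n=27: W (go to 25, an L position)
n=28: L (options 27(W), 26(W), 24(W), 23(W) are all W)
The starting position 28 is L: whatever Rosa does, the opponent receives a W position.

Sam wins.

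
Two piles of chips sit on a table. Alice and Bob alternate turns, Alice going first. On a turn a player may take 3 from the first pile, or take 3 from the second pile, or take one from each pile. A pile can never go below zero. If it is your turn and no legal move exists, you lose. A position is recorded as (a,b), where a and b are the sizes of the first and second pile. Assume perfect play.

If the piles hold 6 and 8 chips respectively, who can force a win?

Build the W/L table. Terminal = L. A non-terminal position is W if it has a move to some L; otherwise it is L.
No move ever increases a pile, so every position that can arise here has a ≤ 6 and b ≤ 8; it is enough to label the cells with 0 ≤ a ≤ 6 and 0 ≤ b ≤ 8.
Every move lowers a or b (never raises either), so fill the grid row by row in increasing a, and left to right within a row: each cell's successors are then already labelled.
      b=0  b=1  b=2  b=3  b=4  b=5  b=6  b=7  b=8
a=0:    L    L    L    W    W    W    L    L    L
a=1:    L    W    W    W    L    L    L    W    W
a=2:    L    W    L    W    L    W    W    W    L
a=3:    W    W    W    W    L    W    W    W    W
a=4:    W    L    L    L    W    W    W    L    L
a=5:    W    L    W    W    W    L    L    L    W
a=6:    L    L    W    W    W    L    W    W    W
Cells with no legal move (terminal, hence L): (0,0), (0,1), (0,2), (1,0), (2,0).
The remaining L cells, each justified by listing all of its moves:
(0,6): →(0,3)(W) only, which is W, so L
(0,7): →(0,4)(W) only, which is W, so L
(0,8): →(0,5)(W) only, which is W, so L
(1,4): →(1,1)(W), (0,3)(W) — all W, so L
(1,5): →(1,2)(W), (0,4)(W) — all W, so L
(1,6): →(1,3)(W), (0,5)(W) — all W, so L
(2,2): →(1,1)(W) only, which is W, so L
(2,4): →(2,1)(W), (1,3)(W) — all W, so L
(2,8): →(2,5)(W), (1,7)(W) — all W, so L
(3,4): →(0,4)(W), (3,1)(W), (2,3)(W) — all W, so L
(4,1): →(1,1)(W), (3,0)(W) — all W, so L
(4,2): →(1,2)(W), (3,1)(W) — all W, so L
(4,3): →(1,3)(W), (4,0)(W), (3,2)(W) — all W, so L
(4,7): →(1,7)(W), (4,4)(W), (3,6)(W) — all W, so L
(4,8): →(1,8)(W), (4,5)(W), (3,7)(W) — all W, so L
(5,1): →(2,1)(W), (4,0)(W) — all W, so L
(5,5): →(2,5)(W), (5,2)(W), (4,4)(W) — all W, so L
(5,6): →(2,6)(W), (5,3)(W), (4,5)(W) — all W, so L
(5,7): →(2,7)(W), (5,4)(W), (4,6)(W) — all W, so L
(6,0): →(3,0)(W) only, which is W, so L
(6,1): →(3,1)(W), (5,0)(W) — all W, so L
(6,5): →(3,5)(W), (6,2)(W), (5,4)(W) — all W, so L
Every other cell has at least one move into one of the L cells above, so it is W.
From (6,8) Alice can move to (6,5), reaching an L position.

Alice wins.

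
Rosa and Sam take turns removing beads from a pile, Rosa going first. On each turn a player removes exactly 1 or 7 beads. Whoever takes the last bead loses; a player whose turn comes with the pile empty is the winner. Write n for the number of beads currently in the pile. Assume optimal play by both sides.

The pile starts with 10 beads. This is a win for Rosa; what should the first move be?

Compute win/loss labels from the base case upward. A position with no move is W. Any other position is W if it can reach an L in one move, else L.
n=0: no move; the opponent has just taken the last bead and therefore loses → W
n=1: L (sole option 0(W) is W)
n=2: W (go to 1, an L position)
n=3: L (sole option 2(W) is W)
n=4: W (go to 3, an L position)
n=5: L (sole option 4(W) is W)
n=6: W (go to 5, an L position)
n=7: L (options 6(W), 0(W) are all W)
n=8: W (go to 7, an L position)
n=9: L (options 8(W), 2(W) are all W)
n=10: W (go to 9, an L position)
From 10, the L positions reachable in one move are: 9, 3. Any move reaching one of these is winning.

Remove 1, leaving 9.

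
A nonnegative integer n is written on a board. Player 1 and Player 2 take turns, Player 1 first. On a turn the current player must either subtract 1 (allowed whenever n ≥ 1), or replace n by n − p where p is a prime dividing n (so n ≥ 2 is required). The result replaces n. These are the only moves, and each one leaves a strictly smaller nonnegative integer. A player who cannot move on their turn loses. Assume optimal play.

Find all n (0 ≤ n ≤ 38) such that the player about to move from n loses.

Compute win/loss labels from the base case upward. A position with no move is L. Any other position is W if it can reach an L in one move, else L.
n=0: no move → L
n=1: can move to 0, which is L ⇒ W
n=2: can move to 0, which is L ⇒ W
n=3: can move to 0, which is L ⇒ W
n=4: moves to 2(W), 3(W); every one is W ⇒ L
n=5: can move to 0, which is L ⇒ W
n=6: can move to 4, which is L ⇒ W
n=7: can move to 0, which is L ⇒ W
n=8: moves to 6(W), 7(W); every one is W ⇒ L
n=9: can move to 8, which is L ⇒ W
n=10: can move to 8, which is L ⇒ W
n=11: can move to 0, which is L ⇒ W
n=12: moves to 9(W), 10(W), 11(W); every one is W ⇒ L
n=13: can move to 0, which is L ⇒ W
n=14: can move to 12, which is L ⇒ W
n=15: can move to 12, which is L ⇒ W
n=16: moves to 14(W), 15(W); every one is W ⇒ L
n=17: can move to 0, which is L ⇒ W
n=18: can move to 16, which is L ⇒ W
n=19: can move to 0, which is L ⇒ W
n=20: moves to 15(W), 18(W), 19(W); every one is W ⇒ L
n=21: can move to 20, which is L ⇒ W
n=22: can move to 20, which is L ⇒ W
n=23: can move to 0, which is L ⇒ W
n=24: moves to 21(W), 22(W), 23(W); every one is W ⇒ L
n=25: can move to 20, which is L ⇒ W
n=26: can move to 24, which is L ⇒ W
n=27: can move to 24, which is L ⇒ W
n=28: moves to 21(W), 26(W), 27(W); every one is W ⇒ L
n=29: can move to 0, which is L ⇒ W
n=30: can move to 28, which is L ⇒ W
n=31: can move to 0, which is L ⇒ W
n=32: moves to 30(W), 31(W); every one is W ⇒ L
n=33: can move to 32, which is L ⇒ W
n=34: can move to 32, which is L ⇒ W
n=35: can move to 28, which is L ⇒ W
n=36: moves to 33(W), 34(W), 35(W); every one is W ⇒ L
n=37: can move to 0, which is L ⇒ W
n=38: can move to 36, which is L ⇒ W
Reading off the rows marked L gives the requested list; there are 10 such values of n.

0, 4, 8, 12, 16, 20, 24, 28, 32, 36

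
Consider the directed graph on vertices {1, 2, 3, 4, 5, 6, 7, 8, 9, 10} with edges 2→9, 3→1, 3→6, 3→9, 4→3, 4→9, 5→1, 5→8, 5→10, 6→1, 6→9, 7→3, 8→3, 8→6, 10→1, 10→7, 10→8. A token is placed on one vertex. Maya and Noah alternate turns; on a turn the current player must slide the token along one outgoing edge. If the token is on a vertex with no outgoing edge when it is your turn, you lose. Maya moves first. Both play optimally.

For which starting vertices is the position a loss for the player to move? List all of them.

1, 7, 8, 9

Use the standard recursion: the mover loses at a terminal position; elsewhere, the mover wins exactly when some move hands the opponent an L position.
Every edge goes from a vertex to one that appears earlier in the order 1, 9, 6, 3, 4, 8, 7, 10, 2, 5, so processing vertices in that order labels each vertex after all of its successors.
1: no outgoing edge → L
9: no outgoing edge → L
6: reaches L-position 9 → W
3: reaches L-position 9 → W
4: reaches L-position 9 → W
8: only reaches 3(W), 6(W), all W → L
7: only reaches 3(W), which is W → L
10: reaches L-position 7 → W
2: reaches L-position 9 → W
5: reaches L-position 8 → W
The losing starting vertices are exactly the entries labelled L in this table (4 of them).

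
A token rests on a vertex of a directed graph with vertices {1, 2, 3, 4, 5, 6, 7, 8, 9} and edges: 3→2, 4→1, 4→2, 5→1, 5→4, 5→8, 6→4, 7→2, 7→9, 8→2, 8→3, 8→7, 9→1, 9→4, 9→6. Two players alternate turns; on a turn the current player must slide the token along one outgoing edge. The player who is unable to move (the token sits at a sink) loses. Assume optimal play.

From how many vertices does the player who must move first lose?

Positions with no move are L. A position that does have a move is losing for the player to move precisely when every available move leads to a winning position for the opponent. Fill in the labels:
Every edge goes from a vertex to one that appears earlier in the order 2, 1, 4, 6, 9, 3, 7, 8, 5, so processing vertices in that order labels each vertex after all of its successors.
2: no outgoing edge → L
1: no outgoing edge → L
4: can move to 1, which is L ⇒ W
6: the only move is to 4(W), a W ⇒ L
9: can move to 6, which is L ⇒ W
3: can move to 2, which is L ⇒ W
7: can move to 2, which is L ⇒ W
8: can move to 2, which is L ⇒ W
5: can move to 1, which is L ⇒ W
The L vertices are 1, 2, 6; that is 3 in all.

3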